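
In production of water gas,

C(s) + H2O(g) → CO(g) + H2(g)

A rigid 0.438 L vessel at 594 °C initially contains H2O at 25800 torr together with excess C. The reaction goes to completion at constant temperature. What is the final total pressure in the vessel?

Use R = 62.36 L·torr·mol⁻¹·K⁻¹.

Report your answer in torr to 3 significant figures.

51600 torr

At constant T and V, P ∝ n(gas): 1 mol gas → 2 mol gas.
P_final = (2/1) × 25800 = 51600 torr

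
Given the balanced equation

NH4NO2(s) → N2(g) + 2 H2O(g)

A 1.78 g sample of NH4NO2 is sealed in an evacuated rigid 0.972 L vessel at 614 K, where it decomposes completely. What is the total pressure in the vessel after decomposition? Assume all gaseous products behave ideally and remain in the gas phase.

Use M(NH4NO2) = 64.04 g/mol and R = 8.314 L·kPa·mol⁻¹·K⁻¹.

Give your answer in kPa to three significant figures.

n(NH4NO2) = 1.78 / 64.04 = 0.02780 mol
n(gas produced) = (3/1) × 0.02780 = 0.08340 mol
P = nRT/V = 0.08340 × 8.314 × 614 / 0.972 = 438.0 kPa

438 kPa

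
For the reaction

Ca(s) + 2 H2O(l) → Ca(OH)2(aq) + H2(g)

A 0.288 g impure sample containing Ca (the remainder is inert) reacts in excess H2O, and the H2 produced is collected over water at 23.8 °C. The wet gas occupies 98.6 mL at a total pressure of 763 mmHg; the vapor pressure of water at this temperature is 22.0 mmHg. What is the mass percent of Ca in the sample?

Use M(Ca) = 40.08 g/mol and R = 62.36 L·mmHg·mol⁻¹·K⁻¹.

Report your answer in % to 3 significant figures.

P(H2) = 763 − 22.0 = 741.0 mmHg
n(H2) = PV/RT = (741.0 × 0.09860) / (62.36 × 296.95) = 0.003946 mol
n(Ca) = (1/1) × 0.003946 = 0.003946 mol
m(Ca) = 0.003946 × 40.08 = 0.1582 g
%Ca = 0.1582 / 0.288 × 100 = 54.93%

54.9 %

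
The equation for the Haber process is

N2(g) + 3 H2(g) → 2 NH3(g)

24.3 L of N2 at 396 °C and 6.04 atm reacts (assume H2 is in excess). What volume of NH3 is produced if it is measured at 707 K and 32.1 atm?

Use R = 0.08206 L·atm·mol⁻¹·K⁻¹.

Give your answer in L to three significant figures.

9.66 L

n(N2) = PV/RT = (6.04 × 24.3) / (0.08206 × 669.15) = 2.673 mol
n(NH3) = (2/1) × 2.673 = 5.346 mol
V = nRT/P = 5.346 × 0.08206 × 707 / 32.1 = 9.662 L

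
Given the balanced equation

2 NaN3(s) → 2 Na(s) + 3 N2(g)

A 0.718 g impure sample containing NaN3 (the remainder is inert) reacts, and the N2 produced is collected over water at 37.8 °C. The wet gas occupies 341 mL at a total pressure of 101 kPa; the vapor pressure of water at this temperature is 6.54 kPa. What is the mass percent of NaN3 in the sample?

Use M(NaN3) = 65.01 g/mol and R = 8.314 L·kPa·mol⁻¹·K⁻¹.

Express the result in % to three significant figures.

75.2 %

P(N2) = 101 − 6.54 = 94.46 kPa
n(N2) = PV/RT = (94.46 × 0.3410) / (8.314 × 310.95) = 0.01246 mol
n(NaN3) = (2/3) × 0.01246 = 0.008307 mol
m(NaN3) = 0.008307 × 65.01 = 0.5400 g
%NaN3 = 0.5400 / 0.718 × 100 = 75.21%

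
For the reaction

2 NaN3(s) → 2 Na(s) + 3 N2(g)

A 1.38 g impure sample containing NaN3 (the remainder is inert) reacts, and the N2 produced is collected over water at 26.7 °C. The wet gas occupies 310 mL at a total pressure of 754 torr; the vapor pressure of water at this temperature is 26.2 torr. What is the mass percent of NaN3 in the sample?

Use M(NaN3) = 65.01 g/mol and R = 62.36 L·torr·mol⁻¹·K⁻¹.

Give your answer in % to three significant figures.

37.9 %

P(N2) = 754 − 26.2 = 727.8 torr
n(N2) = PV/RT = (727.8 × 0.3100) / (62.36 × 299.85) = 0.01207 mol
n(NaN3) = (2/3) × 0.01207 = 0.008047 mol
m(NaN3) = 0.008047 × 65.01 = 0.5231 g
%NaN3 = 0.5231 / 1.38 × 100 = 37.91%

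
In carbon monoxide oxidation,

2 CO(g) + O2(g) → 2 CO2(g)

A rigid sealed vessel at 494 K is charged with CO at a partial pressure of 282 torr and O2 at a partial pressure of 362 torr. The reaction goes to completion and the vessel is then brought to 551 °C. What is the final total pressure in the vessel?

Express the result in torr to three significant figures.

With V and T fixed, P_i ∝ n_i, so the mole ratios apply directly to partial pressures at 494 K.
P(O2) required for 282 torr of CO = (1/2) × 282 = 141.0 torr; available 362 torr, so CO is limiting.
P(O2) remaining = 362 − (1/2) × 282 = 221.0 torr
P(gaseous products) = (2)/2 × 282 = 282.0 torr
P_total at 494 K = 221.0 + 282.0 = 503.0 torr
Scaling to 551 °C: P = 503.0 × 824.15/494 = 839.2 torr

839 torr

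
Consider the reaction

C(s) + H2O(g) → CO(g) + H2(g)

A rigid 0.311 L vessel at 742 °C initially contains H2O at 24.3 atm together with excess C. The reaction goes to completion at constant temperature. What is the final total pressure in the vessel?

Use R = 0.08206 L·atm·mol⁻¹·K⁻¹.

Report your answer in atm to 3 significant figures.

At constant T and V, P ∝ n(gas): 1 mol gas → 2 mol gas.
P_final = (2/1) × 24.3 = 48.60 atm

48.6 atm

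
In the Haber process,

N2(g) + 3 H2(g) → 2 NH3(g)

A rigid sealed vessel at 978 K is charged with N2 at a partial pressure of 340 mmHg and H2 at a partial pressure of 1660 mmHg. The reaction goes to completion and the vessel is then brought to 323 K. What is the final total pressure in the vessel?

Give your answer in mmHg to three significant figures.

436 mmHg

With V and T fixed, P_i ∝ n_i, so the mole ratios apply directly to partial pressures at 978 K.
P(H2) required for 340 mmHg of N2 = (3/1) × 340 = 1020 mmHg; available 1660 mmHg, so N2 is limiting.
P(H2) remaining = 1660 − (3/1) × 340 = 640.0 mmHg
P(gaseous products) = (2)/1 × 340 = 680.0 mmHg
P_total at 978 K = 640.0 + 680.0 = 1320 mmHg
Scaling to 323 K: P = 1320 × 323/978 = 436.0 mmHg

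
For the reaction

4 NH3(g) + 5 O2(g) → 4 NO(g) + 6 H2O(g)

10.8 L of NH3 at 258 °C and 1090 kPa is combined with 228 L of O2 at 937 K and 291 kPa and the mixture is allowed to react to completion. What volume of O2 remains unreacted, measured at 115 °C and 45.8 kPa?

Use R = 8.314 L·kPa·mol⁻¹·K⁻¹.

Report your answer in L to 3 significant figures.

365 L

n(NH3) = PV/RT = (1090 × 10.8) / (8.314 × 531.15) = 2.666 mol
n(O2) = PV/RT = (291 × 228) / (8.314 × 937) = 8.517 mol
For 2.666 mol NH3, stoichiometry requires (5/4) × 2.666 = 3.333 mol O2; 8.517 mol is available, so NH3 is limiting.
n(O2) consumed = (5/4) × 2.666 = 3.333 mol; remaining = 8.517 − 3.333 = 5.184 mol
V(O2) = nRT/P = 5.184 × 8.314 × 388.15 / 45.8 = 365.3 L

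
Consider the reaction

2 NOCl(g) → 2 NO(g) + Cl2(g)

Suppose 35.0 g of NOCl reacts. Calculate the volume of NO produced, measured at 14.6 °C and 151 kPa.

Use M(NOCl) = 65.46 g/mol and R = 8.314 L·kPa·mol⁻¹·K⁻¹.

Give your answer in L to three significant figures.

8.47 L

n(NOCl) = 35.00 / 65.46 = 0.5347 mol
n(NO) = (2/2) × 0.5347 = 0.5347 mol
V = nRT/P = 0.5347 × 8.314 × 287.75 / 151 = 8.471 L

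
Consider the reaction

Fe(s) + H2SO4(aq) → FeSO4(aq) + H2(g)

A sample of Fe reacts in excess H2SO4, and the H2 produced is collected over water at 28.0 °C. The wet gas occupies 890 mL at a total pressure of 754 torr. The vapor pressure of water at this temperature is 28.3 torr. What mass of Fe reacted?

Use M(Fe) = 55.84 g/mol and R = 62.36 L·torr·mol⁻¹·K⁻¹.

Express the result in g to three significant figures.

1.92 g

P(H2) = 754 − 28.3 = 725.7 torr
n(H2) = PV/RT = (725.7 × 0.8900) / (62.36 × 301.15) = 0.03439 mol
n(Fe) = (1/1) × 0.03439 = 0.03439 mol
m(Fe) = 0.03439 × 55.84 = 1.920 g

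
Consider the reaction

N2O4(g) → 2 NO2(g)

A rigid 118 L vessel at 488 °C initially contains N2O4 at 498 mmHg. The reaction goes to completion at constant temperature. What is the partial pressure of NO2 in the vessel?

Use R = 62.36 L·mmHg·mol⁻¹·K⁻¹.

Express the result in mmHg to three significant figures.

n(N2O4)₀ = PV/RT = (498 × 118) / (62.36 × 761.15) = 1.238 mol
n(NO2) = (2/1) × 1.238 = 2.476 mol
P(NO2) = nRT/V = 2.476 × 62.36 × 761.15 / 118 = 996.0 mmHg

996 mmHg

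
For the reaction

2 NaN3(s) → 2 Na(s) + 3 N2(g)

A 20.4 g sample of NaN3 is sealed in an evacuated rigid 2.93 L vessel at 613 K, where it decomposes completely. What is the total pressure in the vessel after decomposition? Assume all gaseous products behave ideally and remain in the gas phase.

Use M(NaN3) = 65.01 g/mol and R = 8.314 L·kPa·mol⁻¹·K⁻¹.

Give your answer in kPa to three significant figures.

n(NaN3) = 20.4 / 65.01 = 0.3138 mol
n(gas produced) = (3/2) × 0.3138 = 0.4707 mol
P = nRT/V = 0.4707 × 8.314 × 613 / 2.93 = 818.7 kPa

819 kPa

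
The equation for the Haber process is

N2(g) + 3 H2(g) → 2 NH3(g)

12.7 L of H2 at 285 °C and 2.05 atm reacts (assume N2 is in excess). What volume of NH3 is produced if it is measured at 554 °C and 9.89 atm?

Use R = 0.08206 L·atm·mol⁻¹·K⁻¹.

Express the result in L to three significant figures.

2.60 L

n(H2) = PV/RT = (2.05 × 12.7) / (0.08206 × 558.15) = 0.5684 mol
n(NH3) = (2/3) × 0.5684 = 0.3789 mol
V = nRT/P = 0.3789 × 0.08206 × 827.15 / 9.89 = 2.600 L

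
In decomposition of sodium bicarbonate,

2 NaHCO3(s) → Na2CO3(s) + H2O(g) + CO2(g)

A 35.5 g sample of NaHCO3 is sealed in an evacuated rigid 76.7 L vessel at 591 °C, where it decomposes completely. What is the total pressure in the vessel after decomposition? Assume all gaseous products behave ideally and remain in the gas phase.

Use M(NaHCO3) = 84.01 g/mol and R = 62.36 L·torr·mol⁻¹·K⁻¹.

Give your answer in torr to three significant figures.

297 torr

n(NaHCO3) = 35.5 / 84.01 = 0.4226 mol
n(gas produced) = (2/2) × 0.4226 = 0.4226 mol
P = nRT/V = 0.4226 × 62.36 × 864.15 / 76.7 = 296.9 torr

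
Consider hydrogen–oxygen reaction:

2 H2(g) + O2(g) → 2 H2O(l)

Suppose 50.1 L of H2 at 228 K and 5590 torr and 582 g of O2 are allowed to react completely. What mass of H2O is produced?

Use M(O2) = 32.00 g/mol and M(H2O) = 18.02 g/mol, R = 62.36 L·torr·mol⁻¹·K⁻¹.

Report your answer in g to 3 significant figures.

n(H2) = PV/RT = (5590 × 50.1) / (62.36 × 228) = 19.70 mol
n(O2) = 582 / 32.00 = 18.19 mol
For 19.70 mol H2, stoichiometry requires (1/2) × 19.70 = 9.850 mol O2; 18.19 mol is available, so H2 is limiting.
n(H2O) = (2/2) × 19.70 = 19.70 mol
m(H2O) = 19.70 × 18.02 = 355.0 g

355 g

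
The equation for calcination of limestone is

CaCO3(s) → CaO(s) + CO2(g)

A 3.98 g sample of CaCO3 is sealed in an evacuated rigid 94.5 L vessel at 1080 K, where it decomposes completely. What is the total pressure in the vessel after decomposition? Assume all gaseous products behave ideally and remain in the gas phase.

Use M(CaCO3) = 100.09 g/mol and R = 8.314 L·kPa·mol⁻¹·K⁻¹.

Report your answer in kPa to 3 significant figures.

n(CaCO3) = 3.98 / 100.09 = 0.03976 mol
n(gas produced) = (1/1) × 0.03976 = 0.03976 mol
P = nRT/V = 0.03976 × 8.314 × 1080 / 94.5 = 3.778 kPa

3.78 kPa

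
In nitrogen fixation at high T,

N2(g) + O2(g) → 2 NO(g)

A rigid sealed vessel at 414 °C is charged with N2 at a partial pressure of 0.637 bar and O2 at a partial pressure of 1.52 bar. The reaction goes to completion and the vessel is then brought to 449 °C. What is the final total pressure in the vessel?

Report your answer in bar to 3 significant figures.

Because the vessel is rigid and T is held at 414 °C, work the stoichiometry in partial pressures (P_i = n_iRT/V).
P(O2) required for 0.637 bar of N2 = (1/1) × 0.637 = 0.6370 bar; available 1.52 bar, so N2 is limiting.
P(O2) remaining = 1.52 − (1/1) × 0.637 = 0.8830 bar
P(gaseous products) = (2)/1 × 0.637 = 1.274 bar
P_total at 414 °C = 0.8830 + 1.274 = 2.157 bar
Scaling to 449 °C: P = 2.157 × 722.15/687.15 = 2.267 bar

2.27 bar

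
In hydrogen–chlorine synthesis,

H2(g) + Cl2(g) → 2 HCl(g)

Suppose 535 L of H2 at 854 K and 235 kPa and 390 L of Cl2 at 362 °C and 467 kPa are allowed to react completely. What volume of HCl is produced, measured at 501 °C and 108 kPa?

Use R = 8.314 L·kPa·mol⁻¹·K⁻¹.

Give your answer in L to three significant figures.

n(H2) = PV/RT = (235 × 535) / (8.314 × 854) = 17.71 mol
n(Cl2) = PV/RT = (467 × 390) / (8.314 × 635.15) = 34.49 mol
For 17.71 mol H2, stoichiometry requires (1/1) × 17.71 = 17.71 mol Cl2; 34.49 mol is available, so H2 is limiting.
n(HCl) = (2/1) × 17.71 = 35.42 mol
V(HCl) = nRT/P = 35.42 × 8.314 × 774.15 / 108 = 2111 L

2110 L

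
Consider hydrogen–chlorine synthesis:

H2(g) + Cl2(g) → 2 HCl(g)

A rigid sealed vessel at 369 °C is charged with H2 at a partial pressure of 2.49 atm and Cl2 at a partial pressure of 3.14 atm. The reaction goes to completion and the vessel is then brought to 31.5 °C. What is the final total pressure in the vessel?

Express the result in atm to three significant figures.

2.67 atm

Because the vessel is rigid and T is held at 369 °C, work the stoichiometry in partial pressures (P_i = n_iRT/V).
P(Cl2) required for 2.49 atm of H2 = (1/1) × 2.49 = 2.490 atm; available 3.14 atm, so H2 is limiting.
P(Cl2) remaining = 3.14 − (1/1) × 2.49 = 0.6500 atm
P(gaseous products) = (2)/1 × 2.49 = 4.980 atm
P_total at 369 °C = 0.6500 + 4.980 = 5.630 atm
Scaling to 31.5 °C: P = 5.630 × 304.65/642.15 = 2.671 atm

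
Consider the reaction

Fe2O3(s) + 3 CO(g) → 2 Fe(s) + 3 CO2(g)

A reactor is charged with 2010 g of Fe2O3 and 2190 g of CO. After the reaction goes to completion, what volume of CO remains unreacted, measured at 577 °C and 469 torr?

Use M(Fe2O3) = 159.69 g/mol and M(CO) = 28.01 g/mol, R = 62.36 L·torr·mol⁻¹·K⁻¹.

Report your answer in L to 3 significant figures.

4570 L

n(Fe2O3) = 2010 / 159.69 = 12.59 mol
n(CO) = 2190 / 28.01 = 78.19 mol
For 12.59 mol Fe2O3, stoichiometry requires (3/1) × 12.59 = 37.77 mol CO; 78.19 mol is available, so Fe2O3 is limiting.
n(CO) consumed = (3/1) × 12.59 = 37.77 mol; remaining = 78.19 − 37.77 = 40.42 mol
V(CO) = nRT/P = 40.42 × 62.36 × 850.15 / 469 = 4569 L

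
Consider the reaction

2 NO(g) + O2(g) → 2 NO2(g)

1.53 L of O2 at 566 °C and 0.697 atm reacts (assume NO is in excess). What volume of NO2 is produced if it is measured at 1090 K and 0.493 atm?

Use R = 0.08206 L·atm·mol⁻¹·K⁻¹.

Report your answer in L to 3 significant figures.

n(O2) = PV/RT = (0.697 × 1.53) / (0.08206 × 839.15) = 0.01549 mol
n(NO2) = (2/1) × 0.01549 = 0.03098 mol
V = nRT/P = 0.03098 × 0.08206 × 1090 / 0.493 = 5.621 L

5.62 L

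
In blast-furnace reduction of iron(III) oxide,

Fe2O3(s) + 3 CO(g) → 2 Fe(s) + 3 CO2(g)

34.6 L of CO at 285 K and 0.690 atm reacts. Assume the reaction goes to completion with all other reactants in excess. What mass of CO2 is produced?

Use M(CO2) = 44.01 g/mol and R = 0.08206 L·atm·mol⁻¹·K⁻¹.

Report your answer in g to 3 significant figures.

44.9 g

n(CO) = PV/RT = (0.690 × 34.6) / (0.08206 × 285) = 1.021 mol
n(CO2) = (3/3) × 1.021 = 1.021 mol
m(CO2) = 1.021 × 44.01 = 44.93 g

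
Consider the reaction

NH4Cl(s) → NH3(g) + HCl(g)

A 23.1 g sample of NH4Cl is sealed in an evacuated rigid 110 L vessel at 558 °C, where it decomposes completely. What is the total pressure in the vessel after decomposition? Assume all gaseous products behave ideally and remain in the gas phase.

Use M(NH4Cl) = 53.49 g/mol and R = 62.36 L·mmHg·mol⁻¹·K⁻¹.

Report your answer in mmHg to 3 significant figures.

407 mmHg

n(NH4Cl) = 23.1 / 53.49 = 0.4319 mol
n(gas produced) = (2/1) × 0.4319 = 0.8638 mol
P = nRT/V = 0.8638 × 62.36 × 831.15 / 110 = 407.0 mmHg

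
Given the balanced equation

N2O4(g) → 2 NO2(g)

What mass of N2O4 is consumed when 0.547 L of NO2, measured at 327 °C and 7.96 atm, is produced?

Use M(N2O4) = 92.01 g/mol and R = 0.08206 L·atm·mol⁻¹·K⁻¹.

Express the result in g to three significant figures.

4.07 g

n(NO2) = PV/RT = (7.96 × 0.547) / (0.08206 × 600.15) = 0.08841 mol
n(N2O4) = (1/2) × 0.08841 = 0.04421 mol
m(N2O4) = 0.04421 × 92.01 = 4.068 g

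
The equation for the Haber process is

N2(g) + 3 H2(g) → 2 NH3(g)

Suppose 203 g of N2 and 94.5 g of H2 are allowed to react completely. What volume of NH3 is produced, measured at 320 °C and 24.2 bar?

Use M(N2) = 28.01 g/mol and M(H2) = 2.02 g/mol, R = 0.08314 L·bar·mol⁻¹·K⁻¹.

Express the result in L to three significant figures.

29.5 L

n(N2) = 203 / 28.01 = 7.247 mol
n(H2) = 94.5 / 2.02 = 46.78 mol
For 7.247 mol N2, stoichiometry requires (3/1) × 7.247 = 21.74 mol H2; 46.78 mol is available, so N2 is limiting.
n(NH3) = (2/1) × 7.247 = 14.49 mol
V(NH3) = nRT/P = 14.49 × 0.08314 × 593.15 / 24.2 = 29.53 L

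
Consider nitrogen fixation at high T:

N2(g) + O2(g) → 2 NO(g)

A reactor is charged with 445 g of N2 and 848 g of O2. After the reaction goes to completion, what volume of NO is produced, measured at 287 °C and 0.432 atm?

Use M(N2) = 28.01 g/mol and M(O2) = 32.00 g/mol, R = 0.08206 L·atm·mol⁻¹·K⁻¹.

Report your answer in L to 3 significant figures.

n(N2) = 445 / 28.01 = 15.89 mol
n(O2) = 848 / 32.00 = 26.50 mol
For 15.89 mol N2, stoichiometry requires (1/1) × 15.89 = 15.89 mol O2; 26.50 mol is available, so N2 is limiting.
n(NO) = (2/1) × 15.89 = 31.78 mol
V(NO) = nRT/P = 31.78 × 0.08206 × 560.15 / 0.432 = 3381 L

3380 L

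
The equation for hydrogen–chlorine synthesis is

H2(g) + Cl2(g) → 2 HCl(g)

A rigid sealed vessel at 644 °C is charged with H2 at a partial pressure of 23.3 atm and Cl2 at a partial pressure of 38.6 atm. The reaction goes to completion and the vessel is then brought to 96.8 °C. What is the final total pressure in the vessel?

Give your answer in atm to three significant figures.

Because the vessel is rigid and T is held at 644 °C, work the stoichiometry in partial pressures (P_i = n_iRT/V).
P(Cl2) required for 23.3 atm of H2 = (1/1) × 23.3 = 23.30 atm; available 38.6 atm, so H2 is limiting.
P(Cl2) remaining = 38.6 − (1/1) × 23.3 = 15.30 atm
P(gaseous products) = (2)/1 × 23.3 = 46.60 atm
P_total at 644 °C = 15.30 + 46.60 = 61.90 atm
Scaling to 96.8 °C: P = 61.90 × 369.95/917.15 = 24.97 atm

25.0 atm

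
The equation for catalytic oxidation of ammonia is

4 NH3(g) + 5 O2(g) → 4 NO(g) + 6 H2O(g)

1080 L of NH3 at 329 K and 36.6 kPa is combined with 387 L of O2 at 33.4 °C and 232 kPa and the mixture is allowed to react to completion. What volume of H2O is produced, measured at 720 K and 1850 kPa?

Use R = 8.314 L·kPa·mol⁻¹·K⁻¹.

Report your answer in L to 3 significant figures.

n(NH3) = PV/RT = (36.6 × 1080) / (8.314 × 329) = 14.45 mol
n(O2) = PV/RT = (232 × 387) / (8.314 × 306.55) = 35.23 mol
For 14.45 mol NH3, stoichiometry requires (5/4) × 14.45 = 18.06 mol O2; 35.23 mol is available, so NH3 is limiting.
n(H2O) = (6/4) × 14.45 = 21.67 mol
V(H2O) = nRT/P = 21.67 × 8.314 × 720 / 1850 = 70.12 L

70.1 L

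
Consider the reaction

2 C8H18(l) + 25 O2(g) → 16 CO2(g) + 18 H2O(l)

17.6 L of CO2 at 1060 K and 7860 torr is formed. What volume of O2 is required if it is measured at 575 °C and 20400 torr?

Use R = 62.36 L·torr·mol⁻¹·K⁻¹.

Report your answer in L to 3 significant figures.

n(CO2) = PV/RT = (7860 × 17.6) / (62.36 × 1060) = 2.093 mol
n(O2) = (25/16) × 2.093 = 3.270 mol
V = nRT/P = 3.270 × 62.36 × 848.15 / 20400 = 8.478 L

8.48 L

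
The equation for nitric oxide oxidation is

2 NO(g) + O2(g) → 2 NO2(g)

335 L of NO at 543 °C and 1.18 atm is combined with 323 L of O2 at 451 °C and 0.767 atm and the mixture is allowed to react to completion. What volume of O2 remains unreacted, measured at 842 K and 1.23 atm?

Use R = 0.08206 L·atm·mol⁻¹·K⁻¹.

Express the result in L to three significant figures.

n(NO) = PV/RT = (1.18 × 335) / (0.08206 × 816.15) = 5.902 mol
n(O2) = PV/RT = (0.767 × 323) / (0.08206 × 724.15) = 4.169 mol
For 5.902 mol NO, stoichiometry requires (1/2) × 5.902 = 2.951 mol O2; 4.169 mol is available, so NO is limiting.
n(O2) consumed = (1/2) × 5.902 = 2.951 mol; remaining = 4.169 − 2.951 = 1.218 mol
V(O2) = nRT/P = 1.218 × 0.08206 × 842 / 1.23 = 68.42 L

68.4 L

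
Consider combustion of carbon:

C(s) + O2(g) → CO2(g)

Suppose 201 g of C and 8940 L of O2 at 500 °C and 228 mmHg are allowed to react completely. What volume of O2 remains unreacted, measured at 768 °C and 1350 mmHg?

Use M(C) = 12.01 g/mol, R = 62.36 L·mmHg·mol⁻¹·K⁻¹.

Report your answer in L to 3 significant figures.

n(C) = 201 / 12.01 = 16.74 mol
n(O2) = PV/RT = (228 × 8940) / (62.36 × 773.15) = 42.28 mol
For 16.74 mol C, stoichiometry requires (1/1) × 16.74 = 16.74 mol O2; 42.28 mol is available, so C is limiting.
n(O2) consumed = (1/1) × 16.74 = 16.74 mol; remaining = 42.28 − 16.74 = 25.54 mol
V(O2) = nRT/P = 25.54 × 62.36 × 1041.15 / 1350 = 1228 L

1230 L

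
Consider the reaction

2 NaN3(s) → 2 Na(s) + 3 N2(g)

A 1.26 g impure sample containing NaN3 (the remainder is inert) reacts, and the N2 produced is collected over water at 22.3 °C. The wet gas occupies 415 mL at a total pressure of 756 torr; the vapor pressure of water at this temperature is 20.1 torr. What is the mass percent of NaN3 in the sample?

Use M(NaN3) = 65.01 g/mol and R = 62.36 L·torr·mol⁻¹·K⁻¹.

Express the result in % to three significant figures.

P(N2) = 756 − 20.1 = 735.9 torr
n(N2) = PV/RT = (735.9 × 0.4150) / (62.36 × 295.45) = 0.01658 mol
n(NaN3) = (2/3) × 0.01658 = 0.01105 mol
m(NaN3) = 0.01105 × 65.01 = 0.7184 g
%NaN3 = 0.7184 / 1.26 × 100 = 57.02%

57.0 %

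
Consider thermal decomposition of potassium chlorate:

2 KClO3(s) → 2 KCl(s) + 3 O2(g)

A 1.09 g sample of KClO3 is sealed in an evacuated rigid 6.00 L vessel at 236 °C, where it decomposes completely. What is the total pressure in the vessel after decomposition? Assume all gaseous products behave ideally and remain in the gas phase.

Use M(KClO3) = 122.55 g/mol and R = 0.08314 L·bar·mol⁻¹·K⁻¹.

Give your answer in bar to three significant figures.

n(KClO3) = 1.09 / 122.55 = 0.008894 mol
n(gas produced) = (3/2) × 0.008894 = 0.01334 mol
P = nRT/V = 0.01334 × 0.08314 × 509.15 / 6.00 = 0.09412 bar

0.0941 bar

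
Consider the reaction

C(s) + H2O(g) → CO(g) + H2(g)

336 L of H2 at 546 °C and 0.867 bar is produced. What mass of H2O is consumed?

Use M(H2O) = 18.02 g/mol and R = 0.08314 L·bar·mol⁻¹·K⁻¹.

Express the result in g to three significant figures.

77.1 g

n(H2) = PV/RT = (0.867 × 336) / (0.08314 × 819.15) = 4.277 mol
n(H2O) = (1/1) × 4.277 = 4.277 mol
m(H2O) = 4.277 × 18.02 = 77.07 g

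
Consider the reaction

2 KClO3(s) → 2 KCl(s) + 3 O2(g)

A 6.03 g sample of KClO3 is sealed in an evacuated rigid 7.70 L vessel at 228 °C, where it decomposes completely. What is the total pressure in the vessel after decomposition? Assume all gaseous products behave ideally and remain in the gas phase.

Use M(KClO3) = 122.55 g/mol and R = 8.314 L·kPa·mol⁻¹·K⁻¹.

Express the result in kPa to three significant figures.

39.9 kPa

n(KClO3) = 6.03 / 122.55 = 0.04920 mol
n(gas produced) = (3/2) × 0.04920 = 0.07380 mol
P = nRT/V = 0.07380 × 8.314 × 501.15 / 7.70 = 39.93 kPa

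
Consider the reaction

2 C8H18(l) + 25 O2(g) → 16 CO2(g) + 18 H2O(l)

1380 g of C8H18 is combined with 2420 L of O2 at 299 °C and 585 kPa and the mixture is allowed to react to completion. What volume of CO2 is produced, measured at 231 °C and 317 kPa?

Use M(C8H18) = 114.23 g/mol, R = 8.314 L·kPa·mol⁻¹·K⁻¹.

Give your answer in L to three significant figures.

1280 L

n(C8H18) = 1380 / 114.23 = 12.08 mol
n(O2) = PV/RT = (585 × 2420) / (8.314 × 572.15) = 297.6 mol
For 12.08 mol C8H18, stoichiometry requires (25/2) × 12.08 = 151.0 mol O2; 297.6 mol is available, so C8H18 is limiting.
n(CO2) = (16/2) × 12.08 = 96.64 mol
V(CO2) = nRT/P = 96.64 × 8.314 × 504.15 / 317 = 1278 L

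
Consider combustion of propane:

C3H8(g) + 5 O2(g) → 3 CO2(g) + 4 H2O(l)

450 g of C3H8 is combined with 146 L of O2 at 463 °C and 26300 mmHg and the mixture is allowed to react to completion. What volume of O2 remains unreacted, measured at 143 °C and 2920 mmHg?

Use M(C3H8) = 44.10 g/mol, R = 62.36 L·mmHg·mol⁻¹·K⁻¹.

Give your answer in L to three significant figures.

n(C3H8) = 450 / 44.10 = 10.20 mol
n(O2) = PV/RT = (26300 × 146) / (62.36 × 736.15) = 83.64 mol
For 10.20 mol C3H8, stoichiometry requires (5/1) × 10.20 = 51.00 mol O2; 83.64 mol is available, so C3H8 is limiting.
n(O2) consumed = (5/1) × 10.20 = 51.00 mol; remaining = 83.64 − 51.00 = 32.64 mol
V(O2) = nRT/P = 32.64 × 62.36 × 416.15 / 2920 = 290.1 L

290 L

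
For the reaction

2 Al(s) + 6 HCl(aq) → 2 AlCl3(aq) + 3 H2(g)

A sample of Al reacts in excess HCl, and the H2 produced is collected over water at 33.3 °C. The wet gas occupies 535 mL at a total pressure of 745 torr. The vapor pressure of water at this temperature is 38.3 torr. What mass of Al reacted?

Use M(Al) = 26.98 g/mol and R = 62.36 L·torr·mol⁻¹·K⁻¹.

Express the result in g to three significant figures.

P(H2) = 745 − 38.3 = 706.7 torr
n(H2) = PV/RT = (706.7 × 0.5350) / (62.36 × 306.45) = 0.01978 mol
n(Al) = (2/3) × 0.01978 = 0.01319 mol
m(Al) = 0.01319 × 26.98 = 0.3559 g

0.356 g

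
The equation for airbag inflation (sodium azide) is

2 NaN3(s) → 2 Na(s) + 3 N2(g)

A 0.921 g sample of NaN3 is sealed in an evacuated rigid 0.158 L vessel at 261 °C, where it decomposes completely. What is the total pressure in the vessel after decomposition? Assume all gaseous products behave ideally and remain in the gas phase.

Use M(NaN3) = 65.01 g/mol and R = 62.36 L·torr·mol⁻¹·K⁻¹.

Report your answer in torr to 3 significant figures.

4480 torr

n(NaN3) = 0.921 / 65.01 = 0.01417 mol
n(gas produced) = (3/2) × 0.01417 = 0.02125 mol
P = nRT/V = 0.02125 × 62.36 × 534.15 / 0.158 = 4480 torr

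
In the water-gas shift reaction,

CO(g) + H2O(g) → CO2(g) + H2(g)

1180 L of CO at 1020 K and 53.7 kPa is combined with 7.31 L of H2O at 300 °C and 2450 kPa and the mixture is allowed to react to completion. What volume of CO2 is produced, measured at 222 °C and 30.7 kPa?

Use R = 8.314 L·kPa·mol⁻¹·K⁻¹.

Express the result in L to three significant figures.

504 L

n(CO) = PV/RT = (53.7 × 1180) / (8.314 × 1020) = 7.472 mol
n(H2O) = PV/RT = (2450 × 7.31) / (8.314 × 573.15) = 3.758 mol
For 7.472 mol CO, stoichiometry requires (1/1) × 7.472 = 7.472 mol H2O; 3.758 mol is available, so H2O is limiting.
n(CO2) = (1/1) × 3.758 = 3.758 mol
V(CO2) = nRT/P = 3.758 × 8.314 × 495.15 / 30.7 = 503.9 L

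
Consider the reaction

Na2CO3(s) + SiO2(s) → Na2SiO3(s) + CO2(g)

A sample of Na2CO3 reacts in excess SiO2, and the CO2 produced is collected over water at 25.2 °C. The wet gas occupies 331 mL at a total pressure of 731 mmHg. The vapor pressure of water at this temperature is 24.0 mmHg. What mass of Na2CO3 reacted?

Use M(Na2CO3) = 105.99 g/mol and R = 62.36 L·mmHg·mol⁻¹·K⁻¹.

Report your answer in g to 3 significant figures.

1.33 g

P(CO2) = 731 − 24.0 = 707.0 mmHg
n(CO2) = PV/RT = (707.0 × 0.3310) / (62.36 × 298.35) = 0.01258 mol
n(Na2CO3) = (1/1) × 0.01258 = 0.01258 mol
m(Na2CO3) = 0.01258 × 105.99 = 1.333 g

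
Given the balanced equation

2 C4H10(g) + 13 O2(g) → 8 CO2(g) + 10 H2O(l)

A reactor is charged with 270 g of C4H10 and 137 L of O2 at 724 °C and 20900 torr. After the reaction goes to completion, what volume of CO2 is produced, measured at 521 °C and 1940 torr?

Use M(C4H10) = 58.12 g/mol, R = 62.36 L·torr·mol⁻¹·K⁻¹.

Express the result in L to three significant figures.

n(C4H10) = 270 / 58.12 = 4.646 mol
n(O2) = PV/RT = (20900 × 137) / (62.36 × 997.15) = 46.05 mol
For 4.646 mol C4H10, stoichiometry requires (13/2) × 4.646 = 30.20 mol O2; 46.05 mol is available, so C4H10 is limiting.
n(CO2) = (8/2) × 4.646 = 18.58 mol
V(CO2) = nRT/P = 18.58 × 62.36 × 794.15 / 1940 = 474.3 L

474 L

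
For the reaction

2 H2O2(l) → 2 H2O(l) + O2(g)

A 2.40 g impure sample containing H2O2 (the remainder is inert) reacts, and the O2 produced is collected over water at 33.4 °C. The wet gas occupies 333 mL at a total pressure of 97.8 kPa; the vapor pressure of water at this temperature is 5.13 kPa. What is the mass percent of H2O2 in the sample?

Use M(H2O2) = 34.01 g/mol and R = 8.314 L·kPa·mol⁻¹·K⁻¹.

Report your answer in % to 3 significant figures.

34.3 %

P(O2) = 97.8 − 5.13 = 92.67 kPa
n(O2) = PV/RT = (92.67 × 0.3330) / (8.314 × 306.55) = 0.01211 mol
n(H2O2) = (2/1) × 0.01211 = 0.02422 mol
m(H2O2) = 0.02422 × 34.01 = 0.8237 g
%H2O2 = 0.8237 / 2.40 × 100 = 34.32%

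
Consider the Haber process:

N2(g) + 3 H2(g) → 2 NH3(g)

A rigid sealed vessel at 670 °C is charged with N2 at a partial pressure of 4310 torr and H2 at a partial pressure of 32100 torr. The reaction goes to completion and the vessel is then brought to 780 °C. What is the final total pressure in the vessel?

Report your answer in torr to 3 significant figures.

31000 torr

At constant V, partial pressures at 670 °C are proportional to moles, so apply stoichiometry directly to pressures.
P(H2) required for 4310 torr of N2 = (3/1) × 4310 = 12930 torr; available 32100 torr, so N2 is limiting.
P(H2) remaining = 32100 − (3/1) × 4310 = 19170 torr
P(gaseous products) = (2)/1 × 4310 = 8620 torr
P_total at 670 °C = 19170 + 8620 = 27790 torr
Scaling to 780 °C: P = 27790 × 1053.15/943.15 = 31030 torr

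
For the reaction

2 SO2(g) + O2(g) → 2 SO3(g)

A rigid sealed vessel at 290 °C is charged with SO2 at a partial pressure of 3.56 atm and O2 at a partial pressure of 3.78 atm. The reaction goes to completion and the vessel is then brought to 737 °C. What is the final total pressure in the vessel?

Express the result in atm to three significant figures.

9.97 atm

Because the vessel is rigid and T is held at 290 °C, work the stoichiometry in partial pressures (P_i = n_iRT/V).
P(O2) required for 3.56 atm of SO2 = (1/2) × 3.56 = 1.780 atm; available 3.78 atm, so SO2 is limiting.
P(O2) remaining = 3.78 − (1/2) × 3.56 = 2.000 atm
P(gaseous products) = (2)/2 × 3.56 = 3.560 atm
P_total at 290 °C = 2.000 + 3.560 = 5.560 atm
Scaling to 737 °C: P = 5.560 × 1010.15/563.15 = 9.973 atm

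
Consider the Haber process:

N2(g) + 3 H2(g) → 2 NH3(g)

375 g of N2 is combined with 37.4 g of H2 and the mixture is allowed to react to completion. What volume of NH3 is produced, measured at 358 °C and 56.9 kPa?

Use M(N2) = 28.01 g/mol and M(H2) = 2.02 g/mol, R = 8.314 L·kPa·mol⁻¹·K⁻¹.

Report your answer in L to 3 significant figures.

1140 L

n(N2) = 375 / 28.01 = 13.39 mol
n(H2) = 37.4 / 2.02 = 18.51 mol
For 13.39 mol N2, stoichiometry requires (3/1) × 13.39 = 40.17 mol H2; 18.51 mol is available, so H2 is limiting.
n(NH3) = (2/3) × 18.51 = 12.34 mol
V(NH3) = nRT/P = 12.34 × 8.314 × 631.15 / 56.9 = 1138 L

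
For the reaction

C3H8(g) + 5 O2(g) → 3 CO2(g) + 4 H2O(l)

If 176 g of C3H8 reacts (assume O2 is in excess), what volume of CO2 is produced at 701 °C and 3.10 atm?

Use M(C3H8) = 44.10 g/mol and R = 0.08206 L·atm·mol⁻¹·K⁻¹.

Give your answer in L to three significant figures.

309 L

n(C3H8) = 176.0 / 44.10 = 3.991 mol
n(CO2) = (3/1) × 3.991 = 11.97 mol
V = nRT/P = 11.97 × 0.08206 × 974.15 / 3.10 = 308.7 L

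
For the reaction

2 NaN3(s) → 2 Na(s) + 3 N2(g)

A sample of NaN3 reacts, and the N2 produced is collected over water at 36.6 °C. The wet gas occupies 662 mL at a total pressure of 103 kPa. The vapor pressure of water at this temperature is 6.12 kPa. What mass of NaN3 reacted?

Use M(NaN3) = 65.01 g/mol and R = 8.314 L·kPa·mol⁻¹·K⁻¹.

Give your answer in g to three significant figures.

P(N2) = 103 − 6.12 = 96.88 kPa
n(N2) = PV/RT = (96.88 × 0.6620) / (8.314 × 309.75) = 0.02490 mol
n(NaN3) = (2/3) × 0.02490 = 0.01660 mol
m(NaN3) = 0.01660 × 65.01 = 1.079 g

1.08 g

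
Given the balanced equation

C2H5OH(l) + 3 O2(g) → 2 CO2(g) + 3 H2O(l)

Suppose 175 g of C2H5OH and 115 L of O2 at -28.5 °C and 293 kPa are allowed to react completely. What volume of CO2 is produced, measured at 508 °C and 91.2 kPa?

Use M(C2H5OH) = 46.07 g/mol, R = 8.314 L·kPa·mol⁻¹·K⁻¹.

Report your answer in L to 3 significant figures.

n(C2H5OH) = 175 / 46.07 = 3.799 mol
n(O2) = PV/RT = (293 × 115) / (8.314 × 244.65) = 16.57 mol
For 3.799 mol C2H5OH, stoichiometry requires (3/1) × 3.799 = 11.40 mol O2; 16.57 mol is available, so C2H5OH is limiting.
n(CO2) = (2/1) × 3.799 = 7.598 mol
V(CO2) = nRT/P = 7.598 × 8.314 × 781.15 / 91.2 = 541.1 L

541 L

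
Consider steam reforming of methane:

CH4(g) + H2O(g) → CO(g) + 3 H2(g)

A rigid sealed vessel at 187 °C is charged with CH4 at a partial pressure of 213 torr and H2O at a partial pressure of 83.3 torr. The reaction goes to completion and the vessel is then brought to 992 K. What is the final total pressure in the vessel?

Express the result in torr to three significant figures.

With V and T fixed, P_i ∝ n_i, so the mole ratios apply directly to partial pressures at 187 °C.
P(H2O) required for 213 torr of CH4 = (1/1) × 213 = 213.0 torr; available 83.3 torr, so H2O is limiting.
P(CH4) remaining = 213 − (1/1) × 83.3 = 129.7 torr
P(gaseous products) = (1+3)/1 × 83.3 = 333.2 torr
P_total at 187 °C = 129.7 + 333.2 = 462.9 torr
Scaling to 992 K: P = 462.9 × 992/460.15 = 997.9 torr

998 torr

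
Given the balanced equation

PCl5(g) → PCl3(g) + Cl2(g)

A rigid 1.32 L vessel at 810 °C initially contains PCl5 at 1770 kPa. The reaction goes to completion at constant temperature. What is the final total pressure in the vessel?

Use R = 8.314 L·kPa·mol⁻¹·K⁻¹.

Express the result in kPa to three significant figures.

At constant T and V, P ∝ n(gas): 1 mol gas → 2 mol gas.
P_final = (2/1) × 1770 = 3540 kPa

3540 kPa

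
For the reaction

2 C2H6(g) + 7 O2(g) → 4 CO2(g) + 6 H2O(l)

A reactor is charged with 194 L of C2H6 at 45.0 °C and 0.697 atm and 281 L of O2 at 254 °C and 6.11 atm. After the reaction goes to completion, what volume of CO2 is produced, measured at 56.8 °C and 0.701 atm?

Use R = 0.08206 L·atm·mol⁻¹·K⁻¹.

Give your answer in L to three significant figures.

400 L

n(C2H6) = PV/RT = (0.697 × 194) / (0.08206 × 318.15) = 5.179 mol
n(O2) = PV/RT = (6.11 × 281) / (0.08206 × 527.15) = 39.69 mol
For 5.179 mol C2H6, stoichiometry requires (7/2) × 5.179 = 18.13 mol O2; 39.69 mol is available, so C2H6 is limiting.
n(CO2) = (4/2) × 5.179 = 10.36 mol
V(CO2) = nRT/P = 10.36 × 0.08206 × 329.95 / 0.701 = 400.1 L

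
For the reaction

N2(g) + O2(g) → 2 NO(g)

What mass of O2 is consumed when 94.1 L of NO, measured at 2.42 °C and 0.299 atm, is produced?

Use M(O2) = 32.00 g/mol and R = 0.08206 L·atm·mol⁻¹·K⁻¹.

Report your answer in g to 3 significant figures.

19.9 g

n(NO) = PV/RT = (0.299 × 94.1) / (0.08206 × 275.57) = 1.244 mol
n(O2) = (1/2) × 1.244 = 0.6220 mol
m(O2) = 0.6220 × 32.00 = 19.90 g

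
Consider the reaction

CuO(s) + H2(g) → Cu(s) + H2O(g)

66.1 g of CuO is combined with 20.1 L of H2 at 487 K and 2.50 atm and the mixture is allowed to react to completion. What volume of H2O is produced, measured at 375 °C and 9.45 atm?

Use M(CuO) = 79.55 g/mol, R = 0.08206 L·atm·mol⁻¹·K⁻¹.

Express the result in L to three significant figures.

4.68 L

n(CuO) = 66.1 / 79.55 = 0.8309 mol
n(H2) = PV/RT = (2.50 × 20.1) / (0.08206 × 487) = 1.257 mol
For 0.8309 mol CuO, stoichiometry requires (1/1) × 0.8309 = 0.8309 mol H2; 1.257 mol is available, so CuO is limiting.
n(H2O) = (1/1) × 0.8309 = 0.8309 mol
V(H2O) = nRT/P = 0.8309 × 0.08206 × 648.15 / 9.45 = 4.677 L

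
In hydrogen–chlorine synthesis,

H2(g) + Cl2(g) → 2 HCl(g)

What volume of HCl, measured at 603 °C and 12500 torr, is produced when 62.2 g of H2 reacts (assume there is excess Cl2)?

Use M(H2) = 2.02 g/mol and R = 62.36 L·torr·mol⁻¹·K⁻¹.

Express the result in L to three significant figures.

269 L

n(H2) = 62.20 / 2.02 = 30.79 mol
n(HCl) = (2/1) × 30.79 = 61.58 mol
V = nRT/P = 61.58 × 62.36 × 876.15 / 12500 = 269.2 L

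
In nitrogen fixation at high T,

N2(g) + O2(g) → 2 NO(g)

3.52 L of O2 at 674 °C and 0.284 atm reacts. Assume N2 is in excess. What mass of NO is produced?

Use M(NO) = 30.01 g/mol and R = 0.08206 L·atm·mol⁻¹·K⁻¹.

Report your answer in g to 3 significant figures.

n(O2) = PV/RT = (0.284 × 3.52) / (0.08206 × 947.15) = 0.01286 mol
n(NO) = (2/1) × 0.01286 = 0.02572 mol
m(NO) = 0.02572 × 30.01 = 0.7719 g

0.772 g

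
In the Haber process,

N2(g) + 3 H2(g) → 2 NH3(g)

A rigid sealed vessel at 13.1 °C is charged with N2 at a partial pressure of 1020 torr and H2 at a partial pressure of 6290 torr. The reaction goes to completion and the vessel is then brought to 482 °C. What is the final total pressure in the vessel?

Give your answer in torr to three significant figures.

With V and T fixed, P_i ∝ n_i, so the mole ratios apply directly to partial pressures at 13.1 °C.
P(H2) required for 1020 torr of N2 = (3/1) × 1020 = 3060 torr; available 6290 torr, so N2 is limiting.
P(H2) remaining = 6290 − (3/1) × 1020 = 3230 torr
P(gaseous products) = (2)/1 × 1020 = 2040 torr
P_total at 13.1 °C = 3230 + 2040 = 5270 torr
Scaling to 482 °C: P = 5270 × 755.15/286.25 = 13900 torr

13900 torr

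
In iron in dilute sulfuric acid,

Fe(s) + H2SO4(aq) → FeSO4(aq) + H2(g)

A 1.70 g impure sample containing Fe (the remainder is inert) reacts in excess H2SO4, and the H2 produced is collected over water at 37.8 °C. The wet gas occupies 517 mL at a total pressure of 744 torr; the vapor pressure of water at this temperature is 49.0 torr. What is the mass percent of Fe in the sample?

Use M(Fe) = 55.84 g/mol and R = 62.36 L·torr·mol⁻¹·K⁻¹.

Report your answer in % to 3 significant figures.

P(H2) = 744 − 49.0 = 695.0 torr
n(H2) = PV/RT = (695.0 × 0.5170) / (62.36 × 310.95) = 0.01853 mol
n(Fe) = (1/1) × 0.01853 = 0.01853 mol
m(Fe) = 0.01853 × 55.84 = 1.035 g
%Fe = 1.035 / 1.70 × 100 = 60.88%

60.9 %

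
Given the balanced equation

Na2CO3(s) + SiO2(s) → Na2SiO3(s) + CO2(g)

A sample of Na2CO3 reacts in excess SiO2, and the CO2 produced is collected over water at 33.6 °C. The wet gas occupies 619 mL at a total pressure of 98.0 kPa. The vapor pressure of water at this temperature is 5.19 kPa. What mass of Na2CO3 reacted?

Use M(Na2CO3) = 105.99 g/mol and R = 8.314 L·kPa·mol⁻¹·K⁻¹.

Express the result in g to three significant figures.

2.39 g

P(CO2) = 98.0 − 5.19 = 92.81 kPa
n(CO2) = PV/RT = (92.81 × 0.6190) / (8.314 × 306.75) = 0.02253 mol
n(Na2CO3) = (1/1) × 0.02253 = 0.02253 mol
m(Na2CO3) = 0.02253 × 105.99 = 2.388 g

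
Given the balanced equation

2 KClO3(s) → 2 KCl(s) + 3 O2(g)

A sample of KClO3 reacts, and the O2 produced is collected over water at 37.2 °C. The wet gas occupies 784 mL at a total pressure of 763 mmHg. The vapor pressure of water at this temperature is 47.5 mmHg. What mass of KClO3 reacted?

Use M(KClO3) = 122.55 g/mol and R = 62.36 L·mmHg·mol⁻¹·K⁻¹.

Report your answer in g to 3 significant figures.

2.37 g

P(O2) = 763 − 47.5 = 715.5 mmHg
n(O2) = PV/RT = (715.5 × 0.7840) / (62.36 × 310.35) = 0.02898 mol
n(KClO3) = (2/3) × 0.02898 = 0.01932 mol
m(KClO3) = 0.01932 × 122.55 = 2.368 g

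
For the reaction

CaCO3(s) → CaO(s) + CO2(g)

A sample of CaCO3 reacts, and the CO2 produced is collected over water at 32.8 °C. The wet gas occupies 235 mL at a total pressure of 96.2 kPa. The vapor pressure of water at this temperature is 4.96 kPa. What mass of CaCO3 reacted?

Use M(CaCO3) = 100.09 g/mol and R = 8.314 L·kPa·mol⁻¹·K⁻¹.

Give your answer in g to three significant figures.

P(CO2) = 96.2 − 4.96 = 91.24 kPa
n(CO2) = PV/RT = (91.24 × 0.2350) / (8.314 × 305.95) = 0.008429 mol
n(CaCO3) = (1/1) × 0.008429 = 0.008429 mol
m(CaCO3) = 0.008429 × 100.09 = 0.8437 g

0.844 g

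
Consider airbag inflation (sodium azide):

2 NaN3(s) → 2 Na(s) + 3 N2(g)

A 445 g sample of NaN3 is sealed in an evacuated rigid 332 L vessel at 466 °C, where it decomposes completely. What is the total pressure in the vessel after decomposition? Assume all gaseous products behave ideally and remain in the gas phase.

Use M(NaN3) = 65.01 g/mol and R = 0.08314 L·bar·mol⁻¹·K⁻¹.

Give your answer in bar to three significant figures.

1.90 bar

n(NaN3) = 445 / 65.01 = 6.845 mol
n(gas produced) = (3/2) × 6.845 = 10.27 mol
P = nRT/V = 10.27 × 0.08314 × 739.15 / 332 = 1.901 bar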